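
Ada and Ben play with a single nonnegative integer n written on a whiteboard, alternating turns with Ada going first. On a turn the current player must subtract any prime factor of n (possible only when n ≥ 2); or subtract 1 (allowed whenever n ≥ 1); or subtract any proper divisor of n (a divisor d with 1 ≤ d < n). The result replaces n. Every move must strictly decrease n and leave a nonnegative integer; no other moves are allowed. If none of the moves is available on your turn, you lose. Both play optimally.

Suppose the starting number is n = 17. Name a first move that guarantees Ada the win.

Move to 0.

Work bottom-up. With no move the player to move loses. Otherwise the position is W if at least one move leads to an L position for the opponent, and L if every move leads to a W.
n=0: no move → L
n=1: W (go to 0, an L position)
n=2: W (go to 0, an L position)
n=3: W (go to 0, an L position)
n=4: L (options 2(W), 3(W) are all W)
n=5: W (go to 0, an L position)
n=6: W (go to 4, an L position)
n=7: W (go to 0, an L position)
n=8: W (go to 4, an L position)
n=9: L (options 6(W), 8(W) are all W)
n=10: W (go to 9, an L position)
n=11: W (go to 0, an L position)
n=12: W (go to 9, an L position)
n=13: W (go to 0, an L position)
n=14: L (options 7(W), 12(W), 13(W) are all W)
n=15: W (go to 14, an L position)
n=16: W (go to 14, an L position)
n=17: W (go to 0, an L position)
From 17, the L positions reachable in one move are: 0.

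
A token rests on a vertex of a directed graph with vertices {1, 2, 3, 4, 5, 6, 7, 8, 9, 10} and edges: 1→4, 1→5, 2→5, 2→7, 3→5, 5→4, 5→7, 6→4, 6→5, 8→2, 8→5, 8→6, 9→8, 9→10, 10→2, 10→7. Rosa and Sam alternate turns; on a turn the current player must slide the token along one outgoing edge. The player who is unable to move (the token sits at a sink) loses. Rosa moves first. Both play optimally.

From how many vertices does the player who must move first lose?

4

Build the W/L table. Terminal = L. A non-terminal position is W if it has a move to some L; otherwise it is L.
Every edge goes from a vertex to one that appears earlier in the order 4, 7, 5, 6, 2, 1, 3, 10, 8, 9, so processing vertices in that order labels each vertex after all of its successors.
4: no outgoing edge → L
7: no outgoing edge → L
5: →7(L), so W
6: →4(L), so W
2: →7(L), so W
1: →4(L), so W
3: →5(W) only, which is W, so L
10: →7(L), so W
8: →2(W), 6(W), 5(W) — all W, so L
9: →8(L), so W
The L vertices are 3, 4, 7, 8; that is 4 in all.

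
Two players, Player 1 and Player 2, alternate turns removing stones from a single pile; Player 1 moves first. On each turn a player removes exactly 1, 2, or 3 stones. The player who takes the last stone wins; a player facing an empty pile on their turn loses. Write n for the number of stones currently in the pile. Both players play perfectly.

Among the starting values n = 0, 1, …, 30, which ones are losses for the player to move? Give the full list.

Work bottom-up. With no move the player to move loses. Otherwise the position is W if at least one move leads to an L position for the opponent, and L if every move leads to a W.
n=0: no move → L
n=1: can move to 0, which is L ⇒ W
n=2: can move to 0, which is L ⇒ W
n=3: can move to 0, which is L ⇒ W
n=4: moves to 3(W), 2(W), 1(W); every one is W ⇒ L
n=5: can move to 4, which is L ⇒ W
n=6: can move to 4, which is L ⇒ W
n=7: can move to 4, which is L ⇒ W
n=8: moves to 7(W), 6(W), 5(W); every one is W ⇒ L
n=9: can move to 8, which is L ⇒ W
n=10: can move to 8, which is L ⇒ W
n=11: can move to 8, which is L ⇒ W
n=12: moves to 11(W), 10(W), 9(W); every one is W ⇒ L
n=13: can move to 12, which is L ⇒ W
n=14: can move to 12, which is L ⇒ W
n=15: can move to 12, which is L ⇒ W
n=16: moves to 15(W), 14(W), 13(W); every one is W ⇒ L
n=17: can move to 16, which is L ⇒ W
n=18: can move to 16, which is L ⇒ W
n=19: can move to 16, which is L ⇒ W
n=20: moves to 19(W), 18(W), 17(W); every one is W ⇒ L
n=21: can move to 20, which is L ⇒ W
n=22: can move to 20, which is L ⇒ W
n=23: can move to 20, which is L ⇒ W
n=24: moves to 23(W), 22(W), 21(W); every one is W ⇒ L
n=25: can move to 24, which is L ⇒ W
n=26: can move to 24, which is L ⇒ W
n=27: can move to 24, which is L ⇒ W
n=28: moves to 27(W), 26(W), 25(W); every one is W ⇒ L
n=29: can move to 28, which is L ⇒ W
n=30: can move to 28, which is L ⇒ W
The losing starting values of n are exactly the entries labelled L in this table (8 of them).

0, 4, 8, 12, 16, 20, 24, 28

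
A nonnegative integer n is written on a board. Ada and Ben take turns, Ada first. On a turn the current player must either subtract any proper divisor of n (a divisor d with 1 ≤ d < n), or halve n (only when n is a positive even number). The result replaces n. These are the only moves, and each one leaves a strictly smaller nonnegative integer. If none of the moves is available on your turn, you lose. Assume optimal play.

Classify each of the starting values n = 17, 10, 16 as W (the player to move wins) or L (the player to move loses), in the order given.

Build the W/L table. Terminal = L. A non-terminal position is W if it has a move to some L; otherwise it is L.
n=0: no move → L
n=1: no move → L
n=2: W (go to 1, an L position)
n=3: L (sole option 2(W) is W)
n=4: W (go to 3, an L position)
n=5: L (sole option 4(W) is W)
n=6: W (go to 3, an L position)
n=7: L (sole option 6(W) is W)
n=8: W (go to 7, an L position)
n=9: L (options 6(W), 8(W) are all W)
n=10: W (go to 5, an L position)
n=11: L (sole option 10(W) is W)
n=12: W (go to 9, an L position)
n=13: L (sole option 12(W) is W)
n=14: W (go to 7, an L position)
n=15: L (options 10(W), 12(W), 14(W) are all W)
n=16: W (go to 15, an L position)
n=17: L (sole option 16(W) is W)

17: L, 10: W, 16: W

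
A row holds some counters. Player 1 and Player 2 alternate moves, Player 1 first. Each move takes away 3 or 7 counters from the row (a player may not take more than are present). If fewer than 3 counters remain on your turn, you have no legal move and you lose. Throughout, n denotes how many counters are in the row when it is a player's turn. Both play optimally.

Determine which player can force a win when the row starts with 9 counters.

Classify positions by backward induction: terminal positions (no move available) are L. From any other position, the mover wins iff some move reaches an L.
n=0: no move → L
n=1: no move → L
n=2: no move → L
n=3: →0(L), so W
n=4: →1(L), so W
n=5: →2(L), so W
n=6: →3(W) only, which is W, so L
n=7: →0(L), so W
n=8: →1(L), so W
n=9: →6(L), so W
The starting position 9 is W: Player 1 should remove 3, leaving 6, handing over an L position.

Player 1 wins.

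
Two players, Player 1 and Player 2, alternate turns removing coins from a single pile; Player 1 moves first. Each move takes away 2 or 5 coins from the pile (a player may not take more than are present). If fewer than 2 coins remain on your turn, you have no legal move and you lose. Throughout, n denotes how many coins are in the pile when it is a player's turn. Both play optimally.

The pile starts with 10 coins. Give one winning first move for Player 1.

Positions with no move are L. A position that does have a move is losing for the player to move precisely when every available move leads to a winning position for the opponent. Fill in the labels:
n=0: no move → L
n=1: no move → L
n=2: can move to 0, which is L ⇒ W
n=3: can move to 1, which is L ⇒ W
n=4: the only move is to 2(W), a W ⇒ L
n=5: can move to 0, which is L ⇒ W
n=6: can move to 4, which is L ⇒ W
n=7: moves to 5(W), 2(W); every one is W ⇒ L
n=8: moves to 6(W), 3(W); every one is W ⇒ L
n=9: can move to 7, which is L ⇒ W
n=10: can move to 8, which is L ⇒ W
From 10, the L positions reachable in one move are: 8.

Remove 2, leaving 8.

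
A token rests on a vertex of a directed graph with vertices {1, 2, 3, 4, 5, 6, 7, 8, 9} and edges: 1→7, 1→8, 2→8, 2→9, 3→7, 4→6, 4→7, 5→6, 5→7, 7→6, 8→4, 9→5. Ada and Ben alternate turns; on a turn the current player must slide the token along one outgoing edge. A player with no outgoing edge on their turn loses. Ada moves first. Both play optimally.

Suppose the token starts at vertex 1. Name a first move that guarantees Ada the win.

Positions with no move are L. A position that does have a move is losing for the player to move precisely when every available move leads to a winning position for the opponent. Fill in the labels:
Every edge goes from a vertex to one that appears earlier in the order 6, 7, 5, 4, 8, 9, 2, 3, 1, so processing vertices in that order labels each vertex after all of its successors.
6: no outgoing edge → L
7: can move to 6, which is L ⇒ W
5: can move to 6, which is L ⇒ W
4: can move to 6, which is L ⇒ W
8: the only move is to 4(W), a W ⇒ L
9: the only move is to 5(W), a W ⇒ L
2: can move to 9, which is L ⇒ W
3: the only move is to 7(W), a W ⇒ L
1: can move to 8, which is L ⇒ W
From 1, the L positions reachable in one move are: 8.

Move to 8.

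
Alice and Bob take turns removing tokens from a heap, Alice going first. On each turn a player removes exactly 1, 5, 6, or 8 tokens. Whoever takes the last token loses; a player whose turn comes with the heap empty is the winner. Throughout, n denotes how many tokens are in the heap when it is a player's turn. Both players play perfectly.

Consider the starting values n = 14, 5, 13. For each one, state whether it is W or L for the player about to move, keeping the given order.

Compute win/loss labels from the base case upward. A position with no move is W. Any other position is W if it can reach an L in one move, else L.
n=0: no move; the opponent has just taken the last token and therefore loses → W
n=1: the only move is to 0(W), a W ⇒ L
n=2: can move to 1, which is L ⇒ W
n=3: the only move is to 2(W), a W ⇒ L
n=4: can move to 3, which is L ⇒ W
n=5: moves to 4(W), 0(W); every one is W ⇒ L
n=6: can move to 5, which is L ⇒ W
n=7: can move to 1, which is L ⇒ W
n=8: can move to 3, which is L ⇒ W
n=9: can move to 3, which is L ⇒ W
n=10: can move to 5, which is L ⇒ W
n=11: can move to 5, which is L ⇒ W
n=12: moves to 11(W), 7(W), 6(W), 4(W); every one is W ⇒ L
n=13: can move to 12, which is L ⇒ W
n=14: moves to 13(W), 9(W), 8(W), 6(W); every one is W ⇒ L

14: L, 5: L, 13: W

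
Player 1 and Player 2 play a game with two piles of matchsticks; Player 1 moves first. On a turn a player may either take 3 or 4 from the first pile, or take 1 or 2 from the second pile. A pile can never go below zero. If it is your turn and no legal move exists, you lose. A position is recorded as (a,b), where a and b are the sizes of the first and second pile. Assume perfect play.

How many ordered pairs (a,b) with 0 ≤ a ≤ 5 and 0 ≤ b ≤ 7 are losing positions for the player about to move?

Label each position W (a win for the player to move) or L (a loss). A position with no legal move is L; any other position is W exactly when some move reaches an L, and L when every move reaches a W.
Every move lowers a or b (never raises either), so fill the grid row by row in increasing a, and left to right within a row: each cell's successors are then already labelled.
      b=0  b=1  b=2  b=3  b=4  b=5  b=6  b=7
a=0:    L    W    W    L    W    W    L    W
a=1:    L    W    W    L    W    W    L    W
a=2:    L    W    W    L    W    W    L    W
a=3:    W    L    W    W    L    W    W    L
a=4:    W    L    W    W    L    W    W    L
a=5:    W    L    W    W    L    W    W    L
Cells with no legal move (terminal, hence L): (0,0), (1,0), (2,0).
The remaining L cells, each justified by listing all of its moves:
(0,3): →(0,2)(W), (0,1)(W) — all W, so L
(0,6): →(0,5)(W), (0,4)(W) — all W, so L
(1,3): →(1,2)(W), (1,1)(W) — all W, so L
(1,6): →(1,5)(W), (1,4)(W) — all W, so L
(2,3): →(2,2)(W), (2,1)(W) — all W, so L
(2,6): →(2,5)(W), (2,4)(W) — all W, so L
(3,1): →(0,1)(W), (3,0)(W) — all W, so L
(3,4): →(0,4)(W), (3,3)(W), (3,2)(W) — all W, so L
(3,7): →(0,7)(W), (3,6)(W), (3,5)(W) — all W, so L
(4,1): →(1,1)(W), (0,1)(W), (4,0)(W) — all W, so L
(4,4): →(1,4)(W), (0,4)(W), (4,3)(W), (4,2)(W) — all W, so L
(4,7): →(1,7)(W), (0,7)(W), (4,6)(W), (4,5)(W) — all W, so L
(5,1): →(2,1)(W), (1,1)(W), (5,0)(W) — all W, so L
(5,4): →(2,4)(W), (1,4)(W), (5,3)(W), (5,2)(W) — all W, so L
(5,7): →(2,7)(W), (1,7)(W), (5,6)(W), (5,5)(W) — all W, so L
Every other cell has at least one move into one of the L cells above, so it is W.
L cells per row: a=0: 3, a=1: 3, a=2: 3, a=3: 3, a=4: 3, a=5: 3; total 18.

18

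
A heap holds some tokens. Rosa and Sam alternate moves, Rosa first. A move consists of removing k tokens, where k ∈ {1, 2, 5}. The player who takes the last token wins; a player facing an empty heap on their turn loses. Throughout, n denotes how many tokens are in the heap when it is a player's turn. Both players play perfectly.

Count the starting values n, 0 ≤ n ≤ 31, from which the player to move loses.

11

Label each position W (a win for the player to move) or L (a loss). A position with no legal move is L; any other position is W exactly when some move reaches an L, and L when every move reaches a W.
n=0: no move → L
n=1: W (go to 0, an L position)
n=2: W (go to 0, an L position)
n=3: L (options 2(W), 1(W) are all W)
n=4: W (go to 3, an L position)
n=5: W (go to 3, an L position)
n=6: L (options 5(W), 4(W), 1(W) are all W)
n=7: W (go to 6, an L position)
n=8: W (go to 6, an L position)
n=9: L (options 8(W), 7(W), 4(W) are all W)
n=10: W (go to 9, an L position)
n=11: W (go to 9, an L position)
n=12: L (options 11(W), 10(W), 7(W) are all W)
n=13: W (go to 12, an L position)
n=14: W (go to 12, an L position)
n=15: L (options 14(W), 13(W), 10(W) are all W)
n=16: W (go to 15, an L position)
n=17: W (go to 15, an L position)
n=18: L (options 17(W), 16(W), 13(W) are all W)
n=19: W (go to 18, an L position)
n=20: W (go to 18, an L position)
n=21: L (options 20(W), 19(W), 16(W) are all W)
n=22: W (go to 21, an L position)
n=23: W (go to 21, an L position)
n=24: L (options 23(W), 22(W), 19(W) are all W)
n=25: W (go to 24, an L position)
n=26: W (go to 24, an L position)
n=27: L (options 26(W), 25(W), 22(W) are all W)
n=28: W (go to 27, an L position)
n=29: W (go to 27, an L position)
n=30: L (options 29(W), 28(W), 25(W) are all W)
n=31: W (go to 30, an L position)
L entries with 0 ≤ n ≤ 31: n = 0, 3, 6, 9, 12, 15, 18, 21, 24, 27, 30; that makes 11.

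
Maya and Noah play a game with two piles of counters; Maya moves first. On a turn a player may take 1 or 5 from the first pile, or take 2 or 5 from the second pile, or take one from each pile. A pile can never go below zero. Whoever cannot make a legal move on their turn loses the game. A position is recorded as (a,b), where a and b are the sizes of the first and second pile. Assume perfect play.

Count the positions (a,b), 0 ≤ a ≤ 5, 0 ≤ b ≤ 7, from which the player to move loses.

Positions with no move are L. A position that does have a move is losing for the player to move precisely when every available move leads to a winning position for the opponent. Fill in the labels:
Every move lowers a or b (never raises either), so fill the grid row by row in increasing a, and left to right within a row: each cell's successors are then already labelled.
      b=0  b=1  b=2  b=3  b=4  b=5  b=6  b=7
a=0:    L    L    W    W    L    W    W    L
a=1:    W    W    W    L    W    W    L    W
a=2:    L    L    W    W    W    W    W    W
a=3:    W    W    W    L    L    W    W    L
a=4:    L    L    W    W    W    W    W    W
a=5:    W    W    W    L    W    W    L    W
Cells with no legal move (terminal, hence L): (0,0), (0,1).
The remaining L cells, each justified by listing all of its moves:
(0,4): L (sole option (0,2)(W) is W)
(0,7): L (options (0,5)(W), (0,2)(W) are all W)
(1,3): L (options (0,3)(W), (1,1)(W), (0,2)(W) are all W)
(1,6): L (options (0,6)(W), (1,4)(W), (1,1)(W), (0,5)(W) are all W)
(2,0): L (sole option (1,0)(W) is W)
(2,1): L (options (1,1)(W), (1,0)(W) are all W)
(3,3): L (options (2,3)(W), (3,1)(W), (2,2)(W) are all W)
(3,4): L (options (2,4)(W), (3,2)(W), (2,3)(W) are all W)
(3,7): L (options (2,7)(W), (3,5)(W), (3,2)(W), (2,6)(W) are all W)
(4,0): L (sole option (3,0)(W) is W)
(4,1): L (options (3,1)(W), (3,0)(W) are all W)
(5,3): L (options (4,3)(W), (0,3)(W), (5,1)(W), (4,2)(W) are all W)
(5,6): L (options (4,6)(W), (0,6)(W), (5,4)(W), (5,1)(W), (4,5)(W) are all W)
Every other cell has at least one move into one of the L cells above, so it is W.
L cells per row: a=0: 4, a=1: 2, a=2: 2, a=3: 3, a=4: 2, a=5: 2; total 15.

15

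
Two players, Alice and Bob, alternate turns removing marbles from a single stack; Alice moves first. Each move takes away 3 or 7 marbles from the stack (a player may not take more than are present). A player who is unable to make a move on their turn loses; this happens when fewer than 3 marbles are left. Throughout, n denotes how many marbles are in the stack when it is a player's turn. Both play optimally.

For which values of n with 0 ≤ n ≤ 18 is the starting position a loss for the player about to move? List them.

0, 1, 2, 6, 10, 11, 12, 16

Classify positions by backward induction: terminal positions (no move available) are L. From any other position, the mover wins iff some move reaches an L.
n=0: no move → L
n=1: no move → L
n=2: no move → L
n=3: →0(L), so W
n=4: →1(L), so W
n=5: →2(L), so W
n=6: →3(W) only, which is W, so L
n=7: →0(L), so W
n=8: →1(L), so W
n=9: →6(L), so W
n=10: →7(W), 3(W) — all W, so L
n=11: →8(W), 4(W) — all W, so L
n=12: →9(W), 5(W) — all W, so L
n=13: →10(L), so W
n=14: →11(L), so W
n=15: →12(L), so W
n=16: →13(W), 9(W) — all W, so L
n=17: →10(L), so W
n=18: →11(L), so W
The losing starting values of n are exactly the entries labelled L in this table (8 of them).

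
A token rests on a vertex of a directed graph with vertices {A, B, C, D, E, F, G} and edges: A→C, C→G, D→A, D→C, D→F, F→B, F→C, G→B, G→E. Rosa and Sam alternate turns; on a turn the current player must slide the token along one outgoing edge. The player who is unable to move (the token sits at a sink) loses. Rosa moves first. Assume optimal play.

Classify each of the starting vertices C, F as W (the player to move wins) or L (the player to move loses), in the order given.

C: L, F: W

Positions with no move are L. A position that does have a move is losing for the player to move precisely when every available move leads to a winning position for the opponent. Fill in the labels:
Every edge goes from a vertex to one that appears earlier in the order B, E, G, C, F, A, D, so processing vertices in that order labels each vertex after all of its successors.
B: no outgoing edge → L
E: no outgoing edge → L
G: W (go to E, an L position)
C: L (sole option G(W) is W)
F: W (go to C, an L position)
A: W (go to C, an L position)
D: W (go to C, an L position)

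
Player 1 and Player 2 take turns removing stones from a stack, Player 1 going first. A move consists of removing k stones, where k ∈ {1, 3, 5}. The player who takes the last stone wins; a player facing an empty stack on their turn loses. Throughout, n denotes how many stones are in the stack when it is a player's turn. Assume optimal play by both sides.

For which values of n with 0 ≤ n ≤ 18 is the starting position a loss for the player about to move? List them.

0, 2, 4, 6, 8, 10, 12, 14, 16, 18

Classify positions by backward induction: terminal positions (no move available) are L. From any other position, the mover wins iff some move reaches an L.
n=0: no move → L
n=1: →0(L), so W
n=2: →1(W) only, which is W, so L
n=3: →2(L), so W
n=4: →3(W), 1(W) — all W, so L
n=5: →4(L), so W
n=6: →5(W), 3(W), 1(W) — all W, so L
n=7: →6(L), so W
n=8: →7(W), 5(W), 3(W) — all W, so L
n=9: →8(L), so W
n=10: →9(W), 7(W), 5(W) — all W, so L
n=11: →10(L), so W
n=12: →11(W), 9(W), 7(W) — all W, so L
n=13: →12(L), so W
n=14: →13(W), 11(W), 9(W) — all W, so L
n=15: →14(L), so W
n=16: →15(W), 13(W), 11(W) — all W, so L
n=17: →16(L), so W
n=18: →17(W), 15(W), 13(W) — all W, so L
The losing starting values of n are exactly the entries labelled L in this table (10 of them).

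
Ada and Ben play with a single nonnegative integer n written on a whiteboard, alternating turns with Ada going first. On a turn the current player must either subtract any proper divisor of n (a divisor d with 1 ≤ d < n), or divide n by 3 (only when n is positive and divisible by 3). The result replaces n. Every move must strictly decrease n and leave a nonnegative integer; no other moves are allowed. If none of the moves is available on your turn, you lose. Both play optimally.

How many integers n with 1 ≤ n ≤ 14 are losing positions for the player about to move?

6

Classify positions by backward induction: terminal positions (no move available) are L. From any other position, the mover wins iff some move reaches an L.
n=0: no move → L
n=1: no move → L
n=2: W (go to 1, an L position)
n=3: W (go to 1, an L position)
n=4: L (options 2(W), 3(W) are all W)
n=5: W (go to 4, an L position)
n=6: W (go to 4, an L position)
n=7: L (sole option 6(W) is W)
n=8: W (go to 4, an L position)
n=9: L (options 3(W), 6(W), 8(W) are all W)
n=10: W (go to 9, an L position)
n=11: L (sole option 10(W) is W)
n=12: W (go to 4, an L position)
n=13: L (sole option 12(W) is W)
n=14: W (go to 7, an L position)
L entries with 1 ≤ n ≤ 14 (n=0 is outside the asked range and is not counted): n = 1, 4, 7, 9, 11, 13; that makes 6.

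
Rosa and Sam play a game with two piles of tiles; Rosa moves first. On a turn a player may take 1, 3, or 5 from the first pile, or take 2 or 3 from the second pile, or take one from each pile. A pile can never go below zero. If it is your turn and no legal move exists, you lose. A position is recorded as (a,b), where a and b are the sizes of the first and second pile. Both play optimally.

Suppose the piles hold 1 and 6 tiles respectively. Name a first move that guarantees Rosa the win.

Work bottom-up. With no move the player to move loses. Otherwise the position is W if at least one move leads to an L position for the opponent, and L if every move leads to a W.
No move ever increases a pile, so every position that can arise here has a ≤ 1 and b ≤ 6; it is enough to label the cells with 0 ≤ a ≤ 1 and 0 ≤ b ≤ 6.
Every move lowers a or b (never raises either), so fill the grid row by row in increasing a, and left to right within a row: each cell's successors are then already labelled.
      b=0  b=1  b=2  b=3  b=4  b=5  b=6
a=0:    L    L    W    W    W    L    L
a=1:    W    W    W    L    L    W    W
Cells with no legal move (terminal, hence L): (0,0), (0,1).
The remaining L cells, each justified by listing all of its moves:
(0,5): L (options (0,3)(W), (0,2)(W) are all W)
(0,6): L (options (0,4)(W), (0,3)(W) are all W)
(1,3): L (options (0,3)(W), (1,1)(W), (1,0)(W), (0,2)(W) are all W)
(1,4): L (options (0,4)(W), (1,2)(W), (1,1)(W), (0,3)(W) are all W)
Every other cell has at least one move into one of the L cells above, so it is W.
From (1,6), the L positions reachable in one move are: (0,6), (1,4), (1,3), (0,5). Any move reaching one of these is winning.

Move to (0,6).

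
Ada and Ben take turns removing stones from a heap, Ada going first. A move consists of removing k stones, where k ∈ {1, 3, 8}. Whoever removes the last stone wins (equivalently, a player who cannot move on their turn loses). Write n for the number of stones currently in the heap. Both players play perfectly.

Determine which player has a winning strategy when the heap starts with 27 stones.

Classify positions by backward induction: terminal positions (no move available) are L. From any other position, the mover wins iff some move reaches an L.
n=0: no move → L
n=1: can move to 0, which is L ⇒ W
n=2: the only move is to 1(W), a W ⇒ L
n=3: can move to 2, which is L ⇒ W
n=4: moves to 3(W), 1(W); every one is W ⇒ L
n=5: can move to 4, which is L ⇒ W
n=6: moves to 5(W), 3(W); every one is W ⇒ L
n=7: can move to 6, which is L ⇒ W
n=8: can move to 0, which is L ⇒ W
n=9: can move to 6, which is L ⇒ W
n=10: can move to 2, which is L ⇒ W
n=11: moves to 10(W), 8(W), 3(W); every one is W ⇒ L
n=12: can move to 11, which is L ⇒ W
n=13: moves to 12(W), 10(W), 5(W); every one is W ⇒ L
n=14: can move to 13, which is L ⇒ W
n=15: moves to 14(W), 12(W), 7(W); every one is W ⇒ L
n=16: can move to 15, which is L ⇒ W
n=17: moves to 16(W), 14(W), 9(W); every one is W ⇒ L
n=18: can move to 17, which is L ⇒ W
n=19: can move to 11, which is L ⇒ W
n=20: can move to 17, which is L ⇒ W
n=21: can move to 13, which is L ⇒ W
n=22: moves to 21(W), 19(W), 14(W); every one is W ⇒ L
n=23: can move to 22, which is L ⇒ W
n=24: moves to 23(W), 21(W), 16(W); every one is W ⇒ L
n=25: can move to 24, which is L ⇒ W
n=26: moves to 25(W), 23(W), 18(W); every one is W ⇒ L
n=27: can move to 26, which is L ⇒ W
The starting position 27 is W: Ada should remove 1, leaving 26, handing over an L position.

Ada wins.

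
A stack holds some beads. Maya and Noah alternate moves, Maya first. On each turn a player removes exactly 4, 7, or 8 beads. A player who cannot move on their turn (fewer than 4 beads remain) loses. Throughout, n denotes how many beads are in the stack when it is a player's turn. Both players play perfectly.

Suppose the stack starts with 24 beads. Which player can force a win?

Use the standard recursion: the mover loses at a terminal position; elsewhere, the mover wins exactly when some move hands the opponent an L position.
n=0: no move → L
n=1: no move → L
n=2: no move → L
n=3: no move → L
n=4: reaches L-position 0 → W
n=5: reaches L-position 1 → W
n=6: reaches L-position 2 → W
n=7: reaches L-position 3 → W
n=8: reaches L-position 1 → W
n=9: reaches L-position 2 → W
n=10: reaches L-position 3 → W
n=11: reaches L-position 3 → W
n=12: only reaches 8(W), 5(W), 4(W), all W → L
n=13: only reaches 9(W), 6(W), 5(W), all W → L
n=14: only reaches 10(W), 7(W), 6(W), all W → L
n=15: only reaches 11(W), 8(W), 7(W), all W → L
n=16: reaches L-position 12 → W
n=17: reaches L-position 13 → W
n=18: reaches L-position 14 → W
n=19: reaches L-position 15 → W
n=20: reaches L-position 13 → W
n=21: reaches L-position 14 → W
n=22: reaches L-position 15 → W
n=23: reaches L-position 15 → W
n=24: only reaches 20(W), 17(W), 16(W), all W → L
The starting position 24 is L: whatever Maya does, the opponent receives a W position.

Noah wins.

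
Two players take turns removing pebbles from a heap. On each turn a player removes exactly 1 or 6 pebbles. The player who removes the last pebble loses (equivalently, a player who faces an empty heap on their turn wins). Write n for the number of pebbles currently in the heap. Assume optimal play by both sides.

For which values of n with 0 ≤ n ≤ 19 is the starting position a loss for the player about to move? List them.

Positions with no move are W. A position that does have a move is losing for the player to move precisely when every available move leads to a winning position for the opponent. Fill in the labels:
n=0: no move; the opponent has just taken the last pebble and therefore loses → W
n=1: only reaches 0(W), which is W → L
n=2: reaches L-position 1 → W
n=3: only reaches 2(W), which is W → L
n=4: reaches L-position 3 → W
n=5: only reaches 4(W), which is W → L
n=6: reaches L-position 5 → W
n=7: reaches L-position 1 → W
n=8: only reaches 7(W), 2(W), all W → L
n=9: reaches L-position 8 → W
n=10: only reaches 9(W), 4(W), all W → L
n=11: reaches L-position 10 → W
n=12: only reaches 11(W), 6(W), all W → L
n=13: reaches L-position 12 → W
n=14: reaches L-position 8 → W
n=15: only reaches 14(W), 9(W), all W → L
n=16: reaches L-position 15 → W
n=17: only reaches 16(W), 11(W), all W → L
n=18: reaches L-position 17 → W
n=19: only reaches 18(W), 13(W), all W → L
Reading off the rows marked L gives the requested list; there are 9 such values of n.

1, 3, 5, 8, 10, 12, 15, 17, 19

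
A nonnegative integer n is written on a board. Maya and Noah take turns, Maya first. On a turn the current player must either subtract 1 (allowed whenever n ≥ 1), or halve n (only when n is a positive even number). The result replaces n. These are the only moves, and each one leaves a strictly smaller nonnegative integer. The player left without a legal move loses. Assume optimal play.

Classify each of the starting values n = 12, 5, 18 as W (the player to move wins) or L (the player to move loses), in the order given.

Classify positions by backward induction: terminal positions (no move available) are L. From any other position, the mover wins iff some move reaches an L.
n=0: no move → L
n=1: reaches L-position 0 → W
n=2: only reaches 1(W), which is W → L
n=3: reaches L-position 2 → W
n=4: reaches L-position 2 → W
n=5: only reaches 4(W), which is W → L
n=6: reaches L-position 5 → W
n=7: only reaches 6(W), which is W → L
n=8: reaches L-position 7 → W
n=9: only reaches 8(W), which is W → L
n=10: reaches L-position 5 → W
n=11: only reaches 10(W), which is W → L
n=12: reaches L-position 11 → W
n=13: only reaches 12(W), which is W → L
n=14: reaches L-position 7 → W
n=15: only reaches 14(W), which is W → L
n=16: reaches L-position 15 → W
n=17: only reaches 16(W), which is W → L
n=18: reaches L-position 9 → W

12: W, 5: L, 18: W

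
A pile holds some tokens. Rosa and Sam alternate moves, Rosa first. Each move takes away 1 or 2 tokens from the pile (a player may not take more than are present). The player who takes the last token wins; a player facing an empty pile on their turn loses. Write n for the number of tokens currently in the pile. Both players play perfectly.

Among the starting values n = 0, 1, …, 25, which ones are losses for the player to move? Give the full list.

0, 3, 6, 9, 12, 15, 18, 21, 24

Positions with no move are L. A position that does have a move is losing for the player to move precisely when every available move leads to a winning position for the opponent. Fill in the labels:
n=0: no move → L
n=1: can move to 0, which is L ⇒ W
n=2: can move to 0, which is L ⇒ W
n=3: moves to 2(W), 1(W); every one is W ⇒ L
n=4: can move to 3, which is L ⇒ W
n=5: can move to 3, which is L ⇒ W
n=6: moves to 5(W), 4(W); every one is W ⇒ L
n=7: can move to 6, which is L ⇒ W
n=8: can move to 6, which is L ⇒ W
n=9: moves to 8(W), 7(W); every one is W ⇒ L
n=10: can move to 9, which is L ⇒ W
n=11: can move to 9, which is L ⇒ W
n=12: moves to 11(W), 10(W); every one is W ⇒ L
n=13: can move to 12, which is L ⇒ W
n=14: can move to 12, which is L ⇒ W
n=15: moves to 14(W), 13(W); every one is W ⇒ L
n=16: can move to 15, which is L ⇒ W
n=17: can move to 15, which is L ⇒ W
n=18: moves to 17(W), 16(W); every one is W ⇒ L
n=19: can move to 18, which is L ⇒ W
n=20: can move to 18, which is L ⇒ W
n=21: moves to 20(W), 19(W); every one is W ⇒ L
n=22: can move to 21, which is L ⇒ W
n=23: can move to 21, which is L ⇒ W
n=24: moves to 23(W), 22(W); every one is W ⇒ L
n=25: can move to 24, which is L ⇒ W
The losing starting values of n are exactly the entries labelled L in this table (9 of them).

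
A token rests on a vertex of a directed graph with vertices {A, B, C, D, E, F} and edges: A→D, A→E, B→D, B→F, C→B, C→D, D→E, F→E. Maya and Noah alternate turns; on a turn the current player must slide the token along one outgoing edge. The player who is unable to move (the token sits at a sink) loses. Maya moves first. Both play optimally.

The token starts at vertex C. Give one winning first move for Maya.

Move to B.

Compute win/loss labels from the base case upward. A position with no move is L. Any other position is W if it can reach an L in one move, else L.
Every edge goes from a vertex to one that appears earlier in the order E, D, A, F, B, C, so processing vertices in that order labels each vertex after all of its successors.
E: no outgoing edge → L
D: reaches L-position E → W
A: reaches L-position E → W
F: reaches L-position E → W
B: only reaches F(W), D(W), all W → L
C: reaches L-position B → W
From C, the L positions reachable in one move are: B.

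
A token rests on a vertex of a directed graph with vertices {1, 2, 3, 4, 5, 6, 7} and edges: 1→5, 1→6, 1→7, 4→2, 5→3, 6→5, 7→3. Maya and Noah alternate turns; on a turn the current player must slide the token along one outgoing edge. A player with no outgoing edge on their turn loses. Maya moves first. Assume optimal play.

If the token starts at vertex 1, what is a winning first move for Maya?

Work bottom-up. With no move the player to move loses. Otherwise the position is W if at least one move leads to an L position for the opponent, and L if every move leads to a W.
Every edge goes from a vertex to one that appears earlier in the order 3, 2, 4, 5, 6, 7, 1, so processing vertices in that order labels each vertex after all of its successors.
3: no outgoing edge → L
2: no outgoing edge → L
4: reaches L-position 2 → W
5: reaches L-position 3 → W
6: only reaches 5(W), which is W → L
7: reaches L-position 3 → W
1: reaches L-position 6 → W
From 1, the L positions reachable in one move are: 6.

Move to 6.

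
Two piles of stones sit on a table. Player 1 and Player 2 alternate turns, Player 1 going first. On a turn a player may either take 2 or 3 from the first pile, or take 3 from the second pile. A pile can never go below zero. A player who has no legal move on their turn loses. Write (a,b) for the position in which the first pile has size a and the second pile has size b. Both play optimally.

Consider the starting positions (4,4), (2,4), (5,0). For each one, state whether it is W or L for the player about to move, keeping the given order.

(4,4): W, (2,4): L, (5,0): L

Use the standard recursion: the mover loses at a terminal position; elsewhere, the mover wins exactly when some move hands the opponent an L position.
No move ever increases a pile, so every position that can arise here has a ≤ 5 and b ≤ 4; it is enough to label the cells with 0 ≤ a ≤ 5 and 0 ≤ b ≤ 4.
Every move lowers a or b (never raises either), so fill the grid row by row in increasing a, and left to right within a row: each cell's successors are then already labelled.
      b=0  b=1  b=2  b=3  b=4
a=0:    L    L    L    W    W
a=1:    L    L    L    W    W
a=2:    W    W    W    L    L
a=3:    W    W    W    L    L
a=4:    W    W    W    W    W
a=5:    L    L    L    W    W
Cells with no legal move (terminal, hence L): (0,0), (0,1), (0,2), (1,0), (1,1), (1,2).
The remaining L cells, each justified by listing all of its moves:
(2,3): L (options (0,3)(W), (2,0)(W) are all W)
(2,4): L (options (0,4)(W), (2,1)(W) are all W)
(3,3): L (options (1,3)(W), (0,3)(W), (3,0)(W) are all W)
(3,4): L (options (1,4)(W), (0,4)(W), (3,1)(W) are all W)
(5,0): L (options (3,0)(W), (2,0)(W) are all W)
(5,1): L (options (3,1)(W), (2,1)(W) are all W)
(5,2): L (options (3,2)(W), (2,2)(W) are all W)
Every other cell has at least one move into one of the L cells above, so it is W.
(4,4): the move to (2,4) reaches an L cell, so W
(2,4): one of the L cells justified above, so L
(5,0): one of the L cells justified above, so L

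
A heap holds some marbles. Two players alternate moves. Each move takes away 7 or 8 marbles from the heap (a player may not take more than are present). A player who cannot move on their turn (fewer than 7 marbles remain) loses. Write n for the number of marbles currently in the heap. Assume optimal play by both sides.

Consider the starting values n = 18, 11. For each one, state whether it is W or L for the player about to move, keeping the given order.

18: L, 11: W

Compute win/loss labels from the base case upward. A position with no move is L. Any other position is W if it can reach an L in one move, else L.
n=0: no move → L
n=1: no move → L
n=2: no move → L
n=3: no move → L
n=4: no move → L
n=5: no move → L
n=6: no move → L
n=7: →0(L), so W
n=8: →1(L), so W
n=9: →2(L), so W
n=10: →3(L), so W
n=11: →4(L), so W
n=12: →5(L), so W
n=13: →6(L), so W
n=14: →6(L), so W
n=15: →8(W), 7(W) — all W, so L
n=16: →9(W), 8(W) — all W, so L
n=17: →10(W), 9(W) — all W, so L
n=18: →11(W), 10(W) — all W, so L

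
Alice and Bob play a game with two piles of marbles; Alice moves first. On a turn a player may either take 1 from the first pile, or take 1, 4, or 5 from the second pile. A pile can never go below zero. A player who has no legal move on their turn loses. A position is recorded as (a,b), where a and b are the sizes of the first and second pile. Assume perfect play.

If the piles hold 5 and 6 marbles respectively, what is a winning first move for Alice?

Classify positions by backward induction: terminal positions (no move available) are L. From any other position, the mover wins iff some move reaches an L.
No move ever increases a pile, so every position that can arise here has a ≤ 5 and b ≤ 6; it is enough to label the cells with 0 ≤ a ≤ 5 and 0 ≤ b ≤ 6.
Every move lowers a or b (never raises either), so fill the grid row by row in increasing a, and left to right within a row: each cell's successors are then already labelled.
      b=0  b=1  b=2  b=3  b=4  b=5  b=6
a=0:    L    W    L    W    W    W    W
a=1:    W    L    W    L    W    W    W
a=2:    L    W    L    W    W    W    W
a=3:    W    L    W    L    W    W    W
a=4:    L    W    L    W    W    W    W
a=5:    W    L    W    L    W    W    W
Cells with no legal move (terminal, hence L): (0,0).
The remaining L cells, each justified by listing all of its moves:
(0,2): the only move is to (0,1)(W), a W ⇒ L
(1,1): moves to (0,1)(W), (1,0)(W); every one is W ⇒ L
(1,3): moves to (0,3)(W), (1,2)(W); every one is W ⇒ L
(2,0): the only move is to (1,0)(W), a W ⇒ L
(2,2): moves to (1,2)(W), (2,1)(W); every one is W ⇒ L
(3,1): moves to (2,1)(W), (3,0)(W); every one is W ⇒ L
(3,3): moves to (2,3)(W), (3,2)(W); every one is W ⇒ L
(4,0): the only move is to (3,0)(W), a W ⇒ L
(4,2): moves to (3,2)(W), (4,1)(W); every one is W ⇒ L
(5,1): moves to (4,1)(W), (5,0)(W); every one is W ⇒ L
(5,3): moves to (4,3)(W), (5,2)(W); every one is W ⇒ L
Every other cell has at least one move into one of the L cells above, so it is W.
From (5,6), the L positions reachable in one move are: (5,1).

Move to (5,1).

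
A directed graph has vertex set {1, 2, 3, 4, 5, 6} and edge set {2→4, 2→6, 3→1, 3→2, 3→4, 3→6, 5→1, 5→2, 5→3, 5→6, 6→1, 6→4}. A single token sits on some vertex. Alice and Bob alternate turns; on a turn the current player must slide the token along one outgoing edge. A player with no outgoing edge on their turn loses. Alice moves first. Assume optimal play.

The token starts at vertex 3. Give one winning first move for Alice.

Positions with no move are L. A position that does have a move is losing for the player to move precisely when every available move leads to a winning position for the opponent. Fill in the labels:
Every edge goes from a vertex to one that appears earlier in the order 4, 1, 6, 2, 3, 5, so processing vertices in that order labels each vertex after all of its successors.
4: no outgoing edge → L
1: no outgoing edge → L
6: W (go to 1, an L position)
2: W (go to 4, an L position)
3: W (go to 1, an L position)
5: W (go to 1, an L position)
From 3, the L positions reachable in one move are: 1, 4. Any move reaching one of these is winning.

Move to 1.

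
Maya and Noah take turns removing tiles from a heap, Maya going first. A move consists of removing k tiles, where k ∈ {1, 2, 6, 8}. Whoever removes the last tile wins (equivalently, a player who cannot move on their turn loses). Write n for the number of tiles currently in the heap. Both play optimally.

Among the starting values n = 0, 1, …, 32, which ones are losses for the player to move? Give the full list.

0, 3, 7, 10, 14, 17, 21, 24, 28, 31

Classify positions by backward induction: terminal positions (no move available) are L. From any other position, the mover wins iff some move reaches an L.
n=0: no move → L
n=1: →0(L), so W
n=2: →0(L), so W
n=3: →2(W), 1(W) — all W, so L
n=4: →3(L), so W
n=5: →3(L), so W
n=6: →0(L), so W
n=7: →6(W), 5(W), 1(W) — all W, so L
n=8: →7(L), so W
n=9: →7(L), so W
n=10: →9(W), 8(W), 4(W), 2(W) — all W, so L
n=11: →10(L), so W
n=12: →10(L), so W
n=13: →7(L), so W
n=14: →13(W), 12(W), 8(W), 6(W) — all W, so L
n=15: →14(L), so W
n=16: →14(L), so W
n=17: →16(W), 15(W), 11(W), 9(W) — all W, so L
n=18: →17(L), so W
n=19: →17(L), so W
n=20: →14(L), so W
n=21: →20(W), 19(W), 15(W), 13(W) — all W, so L
n=22: →21(L), so W
n=23: →21(L), so W
n=24: →23(W), 22(W), 18(W), 16(W) — all W, so L
n=25: →24(L), so W
n=26: →24(L), so W
n=27: →21(L), so W
n=28: →27(W), 26(W), 22(W), 20(W) — all W, so L
n=29: →28(L), so W
n=30: →28(L), so W
n=31: →30(W), 29(W), 25(W), 23(W) — all W, so L
n=32: →31(L), so W
Reading off the rows marked L gives the requested list; there are 10 such values of n.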